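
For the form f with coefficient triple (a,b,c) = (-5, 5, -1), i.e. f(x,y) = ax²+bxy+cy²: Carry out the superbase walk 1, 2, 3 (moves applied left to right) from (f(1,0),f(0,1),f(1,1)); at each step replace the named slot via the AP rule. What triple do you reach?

start (-5,-1,-1) = (f(1,0),f(0,1),f(1,1))
replace slot 1: 2·((-1)+(-1)) − (-5) = 1 → (1,-1,-1)
replace slot 2: 2·(1+(-1)) − (-1) = 1 → (1,1,-1)
replace slot 3: 2·(1+1) − (-1) = 5 → (1,1,5)

1,1,5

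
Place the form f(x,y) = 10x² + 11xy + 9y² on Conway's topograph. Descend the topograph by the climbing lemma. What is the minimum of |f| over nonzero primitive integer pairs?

translate: b→-9 (≡11 mod 20), so (10,11,9)→(10,-9,8)
flip: (10,-9,8)→(8,9,10)
translate: b→-7 (≡9 mod 16), so (8,9,10)→(8,-7,9)
reduced (well bottom): (8,-7,9) with a≤c, −a<b≤a
well minimum = a = 8

8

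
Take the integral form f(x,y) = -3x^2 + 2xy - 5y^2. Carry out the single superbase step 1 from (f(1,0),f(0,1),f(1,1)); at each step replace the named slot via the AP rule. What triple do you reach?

start (-3,-5,-6) = (f(1,0),f(0,1),f(1,1))
replace slot 1: 2·((-5)+(-6)) − (-3) = -19 → (-19,-5,-6)

-19,-5,-6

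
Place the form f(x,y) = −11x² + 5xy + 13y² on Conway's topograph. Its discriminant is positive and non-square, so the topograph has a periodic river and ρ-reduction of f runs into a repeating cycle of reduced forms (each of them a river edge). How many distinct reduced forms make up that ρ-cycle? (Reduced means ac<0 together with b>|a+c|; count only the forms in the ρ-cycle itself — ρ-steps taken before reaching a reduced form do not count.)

D = 597, ⌊√D⌋ = 24
river: ρ → (13,21,-3)
river: ρ → (-3,21,13)
river: ρ → (13,5,-11)
river: ρ → (-11,17,7)
river: ρ → (7,11,-17)
river: ρ → (-17,23,1)
river: ρ → (1,23,-17)
river: ρ → (-17,11,7)
river: ρ → (7,17,-11)
river: ρ → (-11,5,13)
ρ-cycle length = 10 (tail of 0 descent steps not counted)

10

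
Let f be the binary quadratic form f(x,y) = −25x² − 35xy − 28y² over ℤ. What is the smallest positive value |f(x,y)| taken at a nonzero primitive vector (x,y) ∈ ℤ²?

translate: b→-15 (≡35 mod 50), so (25,35,28)→(25,-15,18)
flip: (25,-15,18)→(18,15,25)
reduced (well bottom): (18,15,25) with a≤c, −a<b≤a
well minimum |f| = |-18| = 18 (negative-definite)

18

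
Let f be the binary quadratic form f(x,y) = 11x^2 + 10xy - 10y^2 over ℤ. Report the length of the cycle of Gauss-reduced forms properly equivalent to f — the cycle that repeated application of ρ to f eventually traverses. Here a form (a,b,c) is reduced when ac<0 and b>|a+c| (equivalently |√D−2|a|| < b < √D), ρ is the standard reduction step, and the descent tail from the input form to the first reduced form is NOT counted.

D = 540, ⌊√D⌋ = 23
river: ρ → (-10,10,11)
river: ρ → (11,12,-9)
river: ρ → (-9,6,14)
river: ρ → (14,22,-1)
river: ρ → (-1,22,14)
river: ρ → (14,6,-9)
river: ρ → (-9,12,11)
river: ρ → (11,10,-10)
ρ-cycle length = 8 (tail of 0 descent steps not counted)

8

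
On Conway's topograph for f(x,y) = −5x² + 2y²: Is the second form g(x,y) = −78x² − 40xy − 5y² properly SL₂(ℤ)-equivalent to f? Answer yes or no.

D₁ = 40, D₂ = 40
river cycle of f (length 6): (2, 4, -3), (-3, 2, 3), (3, 4, -2), (-2, 4, 3), (3, 2, -3), (-3, 4, 2)
river cycle of g (length 6): (2, 4, -3), (-3, 2, 3), (3, 4, -2), (-2, 4, 3), (3, 2, -3), (-3, 4, 2)
cycles coincide ⇒ equivalent

yes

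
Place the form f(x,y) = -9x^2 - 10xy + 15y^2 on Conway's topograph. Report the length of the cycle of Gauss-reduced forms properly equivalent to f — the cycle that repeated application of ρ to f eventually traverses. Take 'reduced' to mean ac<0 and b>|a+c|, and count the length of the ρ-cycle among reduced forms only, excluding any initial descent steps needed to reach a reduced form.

D = 640, ⌊√D⌋ = 25
descent: ρ → (15,10,-9)  [lands on river]
river: ρ → (-9,8,16)
river: ρ → (16,24,-1)
river: ρ → (-1,24,16)
river: ρ → (16,8,-9)
river: ρ → (-9,10,15)
river: ρ → (15,20,-4)
river: ρ → (-4,20,15)
ρ-cycle length = 8 (tail of 1 descent step not counted)

8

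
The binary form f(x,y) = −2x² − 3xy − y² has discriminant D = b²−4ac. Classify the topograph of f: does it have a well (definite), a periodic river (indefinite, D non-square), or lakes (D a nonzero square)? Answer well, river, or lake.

D = b²−4ac = (-3)² − 4·(-2)·(-1) = 1
D = 1² is a perfect square ⇒ form factors over ℤ ⇒ lakes

lake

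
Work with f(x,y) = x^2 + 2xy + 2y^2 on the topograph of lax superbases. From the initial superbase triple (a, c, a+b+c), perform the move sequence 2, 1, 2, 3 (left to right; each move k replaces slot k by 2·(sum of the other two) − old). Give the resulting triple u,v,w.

start (1,2,5) = (f(1,0),f(0,1),f(1,1))
replace slot 2: 2·(1+5) − 2 = 10 → (1,10,5)
replace slot 1: 2·(10+5) − 1 = 29 → (29,10,5)
replace slot 2: 2·(29+5) − 10 = 58 → (29,58,5)
replace slot 3: 2·(29+58) − 5 = 169 → (29,58,169)

29,58,169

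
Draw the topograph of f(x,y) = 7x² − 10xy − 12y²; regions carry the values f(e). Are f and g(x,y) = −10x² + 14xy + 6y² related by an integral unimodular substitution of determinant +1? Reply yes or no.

D₁ = 436, D₂ = 436
river cycle of f (length 30): (-12, 10, 7), (7, 18, -4), (-4, 14, 15), (15, 16, -3), (-3, 20, 3), (3, 16, -15), (-15, 14, 4), (4, 18, -7), (-7, 10, 12), (12, 14, -5), … (20 more)
river cycle of g (length 14): (6, 10, -14), (-14, 18, 2), (2, 18, -14), (-14, 10, 6), (6, 14, -10), (-10, 6, 10), (10, 14, -6), (-6, 10, 14), (14, 18, -2), (-2, 18, 14), … (4 more)
cycles differ ⇒ inequivalent

no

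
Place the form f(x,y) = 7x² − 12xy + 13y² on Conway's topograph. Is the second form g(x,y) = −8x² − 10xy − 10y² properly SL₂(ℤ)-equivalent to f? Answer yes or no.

D₁ = -220, D₂ = -220
f: translate: b→2 (≡-12 mod 14), so (7,-12,13)→(7,2,8)
f: reduced (well bottom): (7,2,8) with a≤c, −a<b≤a
g is negative-definite; reduce −g:
−g: translate: b→-6 (≡10 mod 16), so (8,10,10)→(8,-6,8)
−g: flip: (8,-6,8)→(8,6,8)
−g: reduced (well bottom): (8,6,8) with a≤c, −a<b≤a
flip sign back: reduced form of g is (-8,-6,-8)
reduced forms (7, 2, 8) vs (-8, -6, -8) ⇒ inequivalent

no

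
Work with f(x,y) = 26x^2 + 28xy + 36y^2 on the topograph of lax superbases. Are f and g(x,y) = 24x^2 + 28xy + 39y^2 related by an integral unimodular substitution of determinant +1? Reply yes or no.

D₁ = -2960, D₂ = -2960
f: translate: b→-24 (≡28 mod 52), so (26,28,36)→(26,-24,34)
f: reduced (well bottom): (26,-24,34) with a≤c, −a<b≤a
g: translate: b→-20 (≡28 mod 48), so (24,28,39)→(24,-20,35)
g: reduced (well bottom): (24,-20,35) with a≤c, −a<b≤a
reduced forms (26, -24, 34) vs (24, -20, 35) ⇒ inequivalent

no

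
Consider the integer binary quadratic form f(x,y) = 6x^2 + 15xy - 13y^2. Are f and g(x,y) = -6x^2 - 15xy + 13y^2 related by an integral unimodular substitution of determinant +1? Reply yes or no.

D₁ = 537, D₂ = 537
river cycle of f (length 16): (-13, 11, 8), (8, 21, -3), (-3, 21, 8), (8, 11, -13), (-13, 15, 6), (6, 21, -4), (-4, 19, 11), (11, 3, -12), (-12, 21, 2), (2, 23, -1), … (6 more)
river cycle of g (length 16): (13, 15, -6), (-6, 21, 4), (4, 19, -11), (-11, 3, 12), (12, 21, -2), (-2, 23, 1), (1, 23, -2), (-2, 21, 12), (12, 3, -11), (-11, 19, 4), … (6 more)
cycles differ ⇒ inequivalent

no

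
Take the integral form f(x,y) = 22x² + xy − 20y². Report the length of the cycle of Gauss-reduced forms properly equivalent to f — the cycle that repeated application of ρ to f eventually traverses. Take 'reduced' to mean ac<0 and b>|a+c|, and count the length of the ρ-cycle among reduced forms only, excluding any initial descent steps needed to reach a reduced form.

D = 1761, ⌊√D⌋ = 41
descent: ρ → (-20,39,3)  [lands on river]
river: ρ → (3,39,-20)
river: ρ → (-20,41,1)
river: ρ → (1,41,-20)
ρ-cycle length = 4 (tail of 1 descent step not counted)

4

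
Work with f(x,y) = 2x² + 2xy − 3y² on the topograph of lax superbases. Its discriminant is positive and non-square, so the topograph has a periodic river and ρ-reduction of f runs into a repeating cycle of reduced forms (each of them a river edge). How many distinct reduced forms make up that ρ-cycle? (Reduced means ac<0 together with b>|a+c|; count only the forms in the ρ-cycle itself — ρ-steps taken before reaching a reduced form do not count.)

D = 28, ⌊√D⌋ = 5
river: ρ → (-3,4,1)
river: ρ → (1,4,-3)
river: ρ → (-3,2,2)
river: ρ → (2,2,-3)
ρ-cycle length = 4 (tail of 0 descent steps not counted)

4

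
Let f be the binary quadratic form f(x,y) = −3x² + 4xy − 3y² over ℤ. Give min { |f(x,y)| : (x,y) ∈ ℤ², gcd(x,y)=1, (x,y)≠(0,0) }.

translate: b→2 (≡-4 mod 6), so (3,-4,3)→(3,2,2)
flip: (3,2,2)→(2,-2,3)
translate: b→2 (≡-2 mod 4), so (2,-2,3)→(2,2,3)
reduced (well bottom): (2,2,3) with a≤c, −a<b≤a
well minimum |f| = |-2| = 2 (negative-definite)

2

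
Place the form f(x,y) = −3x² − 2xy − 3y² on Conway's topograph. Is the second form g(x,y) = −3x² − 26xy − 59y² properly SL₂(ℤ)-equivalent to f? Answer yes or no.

D₁ = -32, D₂ = -32
f is negative-definite; reduce −f:
−f: reduced (well bottom): (3,2,3) with a≤c, −a<b≤a
flip sign back: reduced form of f is (-3,-2,-3)
g is negative-definite; reduce −g:
−g: translate: b→2 (≡26 mod 6), so (3,26,59)→(3,2,3)
−g: reduced (well bottom): (3,2,3) with a≤c, −a<b≤a
flip sign back: reduced form of g is (-3,-2,-3)
reduced forms (-3, -2, -3) vs (-3, -2, -3) ⇒ equivalent

yes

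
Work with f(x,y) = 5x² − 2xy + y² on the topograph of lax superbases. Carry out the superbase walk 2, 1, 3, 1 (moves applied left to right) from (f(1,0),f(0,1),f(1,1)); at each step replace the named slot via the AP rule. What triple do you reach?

start (5,1,4) = (f(1,0),f(0,1),f(1,1))
replace slot 2: 2·(5+4) − 1 = 17 → (5,17,4)
replace slot 1: 2·(17+4) − 5 = 37 → (37,17,4)
replace slot 3: 2·(37+17) − 4 = 104 → (37,17,104)
replace slot 1: 2·(17+104) − 37 = 205 → (205,17,104)

205,17,104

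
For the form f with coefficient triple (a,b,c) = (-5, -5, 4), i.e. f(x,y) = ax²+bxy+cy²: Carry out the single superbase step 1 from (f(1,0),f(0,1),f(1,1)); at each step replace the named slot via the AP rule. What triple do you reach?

start (-5,4,-6) = (f(1,0),f(0,1),f(1,1))
replace slot 1: 2·(4+(-6)) − (-5) = 1 → (1,4,-6)

1,4,-6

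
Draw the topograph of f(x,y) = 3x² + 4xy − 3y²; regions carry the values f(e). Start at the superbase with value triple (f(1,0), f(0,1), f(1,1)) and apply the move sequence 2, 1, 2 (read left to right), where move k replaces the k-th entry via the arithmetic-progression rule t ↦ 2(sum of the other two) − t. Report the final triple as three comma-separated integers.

start (3,-3,4) = (f(1,0),f(0,1),f(1,1))
replace slot 2: 2·(3+4) − (-3) = 17 → (3,17,4)
replace slot 1: 2·(17+4) − 3 = 39 → (39,17,4)
replace slot 2: 2·(39+4) − 17 = 69 → (39,69,4)

39,69,4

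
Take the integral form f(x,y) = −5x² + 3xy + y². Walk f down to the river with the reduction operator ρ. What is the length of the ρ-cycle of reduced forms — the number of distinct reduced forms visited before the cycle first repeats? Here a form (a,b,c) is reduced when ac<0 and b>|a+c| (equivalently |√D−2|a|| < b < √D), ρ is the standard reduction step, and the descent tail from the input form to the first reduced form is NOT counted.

D = 29, ⌊√D⌋ = 5
descent: ρ → (1,5,-1)  [lands on river]
river: ρ → (-1,5,1)
ρ-cycle length = 2 (tail of 1 descent step not counted)

2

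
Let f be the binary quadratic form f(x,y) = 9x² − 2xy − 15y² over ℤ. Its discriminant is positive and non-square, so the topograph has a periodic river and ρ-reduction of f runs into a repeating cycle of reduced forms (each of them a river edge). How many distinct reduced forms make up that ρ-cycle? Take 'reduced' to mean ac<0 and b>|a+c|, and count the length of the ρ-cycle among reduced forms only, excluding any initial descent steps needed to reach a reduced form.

D = 544, ⌊√D⌋ = 23
descent: ρ → (-15,2,9)
descent: ρ → (9,16,-8)  [lands on river]
river: ρ → (-8,16,9)
river: ρ → (9,20,-4)
river: ρ → (-4,20,9)
ρ-cycle length = 4 (tail of 2 descent steps not counted)

4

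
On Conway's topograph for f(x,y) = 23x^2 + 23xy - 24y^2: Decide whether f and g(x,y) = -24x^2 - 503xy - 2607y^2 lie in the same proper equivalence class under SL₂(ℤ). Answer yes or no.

D₁ = 2737, D₂ = 2737
river cycle of f (length 32): (-24, 25, 22), (22, 19, -27), (-27, 35, 14), (14, 49, -6), (-6, 47, 22), (22, 41, -12), (-12, 31, 37), (37, 43, -6), (-6, 41, 44), (44, 47, -3), … (22 more)
river cycle of g (length 32): (-24, 25, 22), (22, 19, -27), (-27, 35, 14), (14, 49, -6), (-6, 47, 22), (22, 41, -12), (-12, 31, 37), (37, 43, -6), (-6, 41, 44), (44, 47, -3), … (22 more)
cycles coincide ⇒ equivalent

yes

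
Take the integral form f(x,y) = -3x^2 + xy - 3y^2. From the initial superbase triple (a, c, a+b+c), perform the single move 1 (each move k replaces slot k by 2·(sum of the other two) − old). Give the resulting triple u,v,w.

start (-3,-3,-5) = (f(1,0),f(0,1),f(1,1))
replace slot 1: 2·((-3)+(-5)) − (-3) = -13 → (-13,-3,-5)

-13,-3,-5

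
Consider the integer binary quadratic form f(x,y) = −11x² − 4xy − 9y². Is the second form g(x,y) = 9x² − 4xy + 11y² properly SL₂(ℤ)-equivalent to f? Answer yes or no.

D₁ = -380, D₂ = -380
f is negative-definite; reduce −f:
−f: flip: (11,4,9)→(9,-4,11)
−f: reduced (well bottom): (9,-4,11) with a≤c, −a<b≤a
flip sign back: reduced form of f is (-9,4,-11)
g: reduced (well bottom): (9,-4,11) with a≤c, −a<b≤a
reduced forms (-9, 4, -11) vs (9, -4, 11) ⇒ inequivalent

no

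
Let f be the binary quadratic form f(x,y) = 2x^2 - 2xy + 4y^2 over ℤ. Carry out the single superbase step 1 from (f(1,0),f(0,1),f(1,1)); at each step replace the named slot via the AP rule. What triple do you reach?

start (2,4,4) = (f(1,0),f(0,1),f(1,1))
replace slot 1: 2·(4+4) − 2 = 14 → (14,4,4)

14,4,4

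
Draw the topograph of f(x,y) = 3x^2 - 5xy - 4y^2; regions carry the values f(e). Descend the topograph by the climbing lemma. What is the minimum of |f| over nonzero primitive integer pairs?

descent: ρ → (-4,5,3)  [lands on river]
river: ρ → (3,7,-2)
river: ρ → (-2,5,6)
river: ρ → (6,7,-1)
river: ρ → (-1,7,6)
river: ρ → (6,5,-2)
river: ρ → (-2,7,3)
river: ρ → (3,5,-4)
river: ρ → (-4,3,4)
river: ρ → (4,5,-3)
river: ρ → (-3,7,2)
river: ρ → (2,5,-6)
river: ρ → (-6,7,1)
river: ρ → (1,7,-6)
river: ρ → (-6,5,2)
river: ρ → (2,7,-3)
river: ρ → (-3,5,4)
river: ρ → (4,3,-4)
closes: descent 1, river 18
min |a| on river = 1

1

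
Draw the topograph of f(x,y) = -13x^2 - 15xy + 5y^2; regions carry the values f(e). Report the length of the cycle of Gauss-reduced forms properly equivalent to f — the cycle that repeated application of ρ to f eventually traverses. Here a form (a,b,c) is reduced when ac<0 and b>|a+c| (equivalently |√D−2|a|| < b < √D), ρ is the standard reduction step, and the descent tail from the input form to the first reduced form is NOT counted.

D = 485, ⌊√D⌋ = 22
descent: ρ → (5,15,-13)  [lands on river]
river: ρ → (-13,11,7)
river: ρ → (7,17,-7)
river: ρ → (-7,11,13)
river: ρ → (13,15,-5)
river: ρ → (-5,15,13)
river: ρ → (13,11,-7)
river: ρ → (-7,17,7)
river: ρ → (7,11,-13)
river: ρ → (-13,15,5)
ρ-cycle length = 10 (tail of 1 descent step not counted)

10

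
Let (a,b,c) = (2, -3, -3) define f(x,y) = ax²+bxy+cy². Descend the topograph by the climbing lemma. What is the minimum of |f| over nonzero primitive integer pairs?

descent: ρ → (-3,3,2)  [lands on river]
river: ρ → (2,5,-1)
river: ρ → (-1,5,2)
river: ρ → (2,3,-3)
closes: descent 1, river 4
min |a| on river = 1

1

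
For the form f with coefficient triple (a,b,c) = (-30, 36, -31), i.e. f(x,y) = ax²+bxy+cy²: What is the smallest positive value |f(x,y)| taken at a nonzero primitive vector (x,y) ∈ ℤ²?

translate: b→24 (≡-36 mod 60), so (30,-36,31)→(30,24,25)
flip: (30,24,25)→(25,-24,30)
reduced (well bottom): (25,-24,30) with a≤c, −a<b≤a
well minimum |f| = |-25| = 25 (negative-definite)

25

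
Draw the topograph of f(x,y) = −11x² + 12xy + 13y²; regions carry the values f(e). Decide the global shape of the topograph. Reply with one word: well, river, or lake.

D = b²−4ac = 12² − 4·(-11)·13 = 716
D > 0 non-square ⇒ indefinite ⇒ periodic river

river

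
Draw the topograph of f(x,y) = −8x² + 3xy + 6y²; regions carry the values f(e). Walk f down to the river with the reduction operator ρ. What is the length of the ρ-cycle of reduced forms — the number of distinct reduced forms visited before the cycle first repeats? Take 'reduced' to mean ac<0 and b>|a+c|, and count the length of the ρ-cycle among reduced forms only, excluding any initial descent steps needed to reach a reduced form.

D = 201, ⌊√D⌋ = 14
river: ρ → (6,9,-5)
river: ρ → (-5,11,4)
river: ρ → (4,13,-2)
river: ρ → (-2,11,10)
river: ρ → (10,9,-3)
river: ρ → (-3,9,10)
river: ρ → (10,11,-2)
river: ρ → (-2,13,4)
river: ρ → (4,11,-5)
river: ρ → (-5,9,6)
river: ρ → (6,3,-8)
river: ρ → (-8,13,1)
river: ρ → (1,13,-8)
river: ρ → (-8,3,6)
ρ-cycle length = 14 (tail of 0 descent steps not counted)

14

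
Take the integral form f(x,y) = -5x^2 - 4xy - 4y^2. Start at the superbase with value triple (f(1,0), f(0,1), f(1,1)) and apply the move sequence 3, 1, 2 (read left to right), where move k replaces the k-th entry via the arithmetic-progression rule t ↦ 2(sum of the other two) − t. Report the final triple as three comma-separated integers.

start (-5,-4,-13) = (f(1,0),f(0,1),f(1,1))
replace slot 3: 2·((-5)+(-4)) − (-13) = -5 → (-5,-4,-5)
replace slot 1: 2·((-4)+(-5)) − (-5) = -13 → (-13,-4,-5)
replace slot 2: 2·((-13)+(-5)) − (-4) = -32 → (-13,-32,-5)

-13,-32,-5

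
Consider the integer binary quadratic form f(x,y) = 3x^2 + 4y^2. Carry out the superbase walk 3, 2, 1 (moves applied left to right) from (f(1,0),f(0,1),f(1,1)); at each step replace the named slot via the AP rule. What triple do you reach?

start (3,4,7) = (f(1,0),f(0,1),f(1,1))
replace slot 3: 2·(3+4) − 7 = 7 → (3,4,7)
replace slot 2: 2·(3+7) − 4 = 16 → (3,16,7)
replace slot 1: 2·(16+7) − 3 = 43 → (43,16,7)

43,16,7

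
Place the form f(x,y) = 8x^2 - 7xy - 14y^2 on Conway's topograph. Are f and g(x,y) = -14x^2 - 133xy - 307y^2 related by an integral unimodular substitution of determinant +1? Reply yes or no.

D₁ = 497, D₂ = 497
river cycle of f (length 14): (-14, 7, 8), (8, 9, -13), (-13, 17, 4), (4, 15, -17), (-17, 19, 2), (2, 21, -7), (-7, 21, 2), (2, 19, -17), (-17, 15, 4), (4, 17, -13), … (4 more)
river cycle of g (length 14): (-14, 7, 8), (8, 9, -13), (-13, 17, 4), (4, 15, -17), (-17, 19, 2), (2, 21, -7), (-7, 21, 2), (2, 19, -17), (-17, 15, 4), (4, 17, -13), … (4 more)
cycles coincide ⇒ equivalent

yes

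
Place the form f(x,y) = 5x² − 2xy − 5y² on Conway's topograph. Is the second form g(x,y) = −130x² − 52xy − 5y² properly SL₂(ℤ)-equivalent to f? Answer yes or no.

D₁ = 104, D₂ = 104
river cycle of f (length 6): (-5, 2, 5), (5, 8, -2), (-2, 8, 5), (5, 2, -5), (-5, 8, 2), (2, 8, -5)
river cycle of g (length 6): (-5, 2, 5), (5, 8, -2), (-2, 8, 5), (5, 2, -5), (-5, 8, 2), (2, 8, -5)
cycles coincide ⇒ equivalent

yes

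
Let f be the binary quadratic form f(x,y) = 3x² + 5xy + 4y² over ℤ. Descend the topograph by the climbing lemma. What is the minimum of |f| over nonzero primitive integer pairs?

translate: b→-1 (≡5 mod 6), so (3,5,4)→(3,-1,2)
flip: (3,-1,2)→(2,1,3)
reduced (well bottom): (2,1,3) with a≤c, −a<b≤a
well minimum = a = 2

2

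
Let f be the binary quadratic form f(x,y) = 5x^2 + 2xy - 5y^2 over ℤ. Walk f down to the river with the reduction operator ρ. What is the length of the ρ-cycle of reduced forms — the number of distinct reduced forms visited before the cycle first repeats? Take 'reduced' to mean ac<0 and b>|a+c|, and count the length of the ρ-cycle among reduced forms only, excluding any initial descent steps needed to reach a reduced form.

D = 104, ⌊√D⌋ = 10
river: ρ → (-5,8,2)
river: ρ → (2,8,-5)
river: ρ → (-5,2,5)
river: ρ → (5,8,-2)
river: ρ → (-2,8,5)
river: ρ → (5,2,-5)
ρ-cycle length = 6 (tail of 0 descent steps not counted)

6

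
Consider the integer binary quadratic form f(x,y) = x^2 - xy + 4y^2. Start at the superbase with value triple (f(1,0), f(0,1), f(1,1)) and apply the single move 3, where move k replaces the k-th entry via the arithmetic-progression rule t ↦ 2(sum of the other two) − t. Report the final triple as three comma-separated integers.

start (1,4,4) = (f(1,0),f(0,1),f(1,1))
replace slot 3: 2·(1+4) − 4 = 6 → (1,4,6)

1,4,6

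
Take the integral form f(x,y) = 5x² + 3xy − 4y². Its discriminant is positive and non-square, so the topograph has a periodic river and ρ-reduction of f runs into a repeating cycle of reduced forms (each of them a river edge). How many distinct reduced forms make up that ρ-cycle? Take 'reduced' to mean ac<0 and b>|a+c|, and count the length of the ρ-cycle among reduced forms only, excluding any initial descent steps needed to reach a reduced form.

D = 89, ⌊√D⌋ = 9
river: ρ → (-4,5,4)
river: ρ → (4,3,-5)
river: ρ → (-5,7,2)
river: ρ → (2,9,-1)
river: ρ → (-1,9,2)
river: ρ → (2,7,-5)
river: ρ → (-5,3,4)
river: ρ → (4,5,-4)
river: ρ → (-4,3,5)
river: ρ → (5,7,-2)
river: ρ → (-2,9,1)
river: ρ → (1,9,-2)
river: ρ → (-2,7,5)
river: ρ → (5,3,-4)
ρ-cycle length = 14 (tail of 0 descent steps not counted)

14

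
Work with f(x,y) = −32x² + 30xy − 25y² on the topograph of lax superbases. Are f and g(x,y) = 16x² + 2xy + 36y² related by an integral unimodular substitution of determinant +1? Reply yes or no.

D₁ = -2300, D₂ = -2300
f is negative-definite; reduce −f:
−f: flip: (32,-30,25)→(25,30,32)
−f: translate: b→-20 (≡30 mod 50), so (25,30,32)→(25,-20,27)
−f: reduced (well bottom): (25,-20,27) with a≤c, −a<b≤a
flip sign back: reduced form of f is (-25,20,-27)
g: reduced (well bottom): (16,2,36) with a≤c, −a<b≤a
reduced forms (-25, 20, -27) vs (16, 2, 36) ⇒ inequivalent

no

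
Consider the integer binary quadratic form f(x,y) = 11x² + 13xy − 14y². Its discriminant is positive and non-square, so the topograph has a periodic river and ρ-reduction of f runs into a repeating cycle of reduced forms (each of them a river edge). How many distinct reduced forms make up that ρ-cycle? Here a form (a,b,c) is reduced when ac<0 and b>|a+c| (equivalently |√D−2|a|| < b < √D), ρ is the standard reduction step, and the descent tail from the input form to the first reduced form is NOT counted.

D = 785, ⌊√D⌋ = 28
river: ρ → (-14,15,10)
river: ρ → (10,25,-4)
river: ρ → (-4,23,16)
river: ρ → (16,9,-11)
river: ρ → (-11,13,14)
river: ρ → (14,15,-10)
river: ρ → (-10,25,4)
river: ρ → (4,23,-16)
river: ρ → (-16,9,11)
river: ρ → (11,13,-14)
ρ-cycle length = 10 (tail of 0 descent steps not counted)

10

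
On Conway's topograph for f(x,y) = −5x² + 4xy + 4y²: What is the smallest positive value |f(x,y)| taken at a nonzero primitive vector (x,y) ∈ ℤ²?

river: ρ → (4,4,-5)
river: ρ → (-5,6,3)
river: ρ → (3,6,-5)
river: ρ → (-5,4,4)
closes: descent 0, river 4
min |a| on river = 3

3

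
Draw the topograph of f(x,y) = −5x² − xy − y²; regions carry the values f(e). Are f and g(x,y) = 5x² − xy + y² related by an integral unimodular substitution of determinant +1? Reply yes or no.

D₁ = -19, D₂ = -19
f is negative-definite; reduce −f:
−f: flip: (5,1,1)→(1,-1,5)
−f: translate: b→1 (≡-1 mod 2), so (1,-1,5)→(1,1,5)
−f: reduced (well bottom): (1,1,5) with a≤c, −a<b≤a
flip sign back: reduced form of f is (-1,-1,-5)
g: flip: (5,-1,1)→(1,1,5)
g: reduced (well bottom): (1,1,5) with a≤c, −a<b≤a
reduced forms (-1, -1, -5) vs (1, 1, 5) ⇒ inequivalent

no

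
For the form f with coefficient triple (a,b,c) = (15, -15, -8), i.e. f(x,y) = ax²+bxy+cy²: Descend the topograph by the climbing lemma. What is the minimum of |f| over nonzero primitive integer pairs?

descent: ρ → (-8,15,15)  [lands on river]
river: ρ → (15,15,-8)
river: ρ → (-8,17,13)
river: ρ → (13,9,-12)
river: ρ → (-12,15,10)
river: ρ → (10,25,-2)
river: ρ → (-2,23,22)
river: ρ → (22,21,-3)
river: ρ → (-3,21,22)
river: ρ → (22,23,-2)
river: ρ → (-2,25,10)
river: ρ → (10,15,-12)
river: ρ → (-12,9,13)
river: ρ → (13,17,-8)
closes: descent 1, river 14
min |a| on river = 2

2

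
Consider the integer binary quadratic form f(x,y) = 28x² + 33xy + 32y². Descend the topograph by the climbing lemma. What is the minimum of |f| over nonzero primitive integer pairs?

translate: b→-23 (≡33 mod 56), so (28,33,32)→(28,-23,27)
flip: (28,-23,27)→(27,23,28)
reduced (well bottom): (27,23,28) with a≤c, −a<b≤a
well minimum = a = 27

27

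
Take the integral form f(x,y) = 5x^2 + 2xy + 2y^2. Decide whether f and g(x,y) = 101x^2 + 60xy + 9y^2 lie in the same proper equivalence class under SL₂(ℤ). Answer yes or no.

D₁ = -36, D₂ = -36
f: flip: (5,2,2)→(2,-2,5)
f: translate: b→2 (≡-2 mod 4), so (2,-2,5)→(2,2,5)
f: reduced (well bottom): (2,2,5) with a≤c, −a<b≤a
g: flip: (101,60,9)→(9,-60,101)
g: translate: b→-6 (≡-60 mod 18), so (9,-60,101)→(9,-6,2)
g: flip: (9,-6,2)→(2,6,9)
g: translate: b→2 (≡6 mod 4), so (2,6,9)→(2,2,5)
g: reduced (well bottom): (2,2,5) with a≤c, −a<b≤a
reduced forms (2, 2, 5) vs (2, 2, 5) ⇒ equivalent

yes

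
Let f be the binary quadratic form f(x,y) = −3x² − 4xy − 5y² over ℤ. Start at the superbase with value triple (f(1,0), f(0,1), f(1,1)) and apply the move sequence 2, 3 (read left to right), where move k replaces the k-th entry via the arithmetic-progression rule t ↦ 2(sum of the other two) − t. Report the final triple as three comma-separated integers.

start (-3,-5,-12) = (f(1,0),f(0,1),f(1,1))
replace slot 2: 2·((-3)+(-12)) − (-5) = -25 → (-3,-25,-12)
replace slot 3: 2·((-3)+(-25)) − (-12) = -44 → (-3,-25,-44)

-3,-25,-44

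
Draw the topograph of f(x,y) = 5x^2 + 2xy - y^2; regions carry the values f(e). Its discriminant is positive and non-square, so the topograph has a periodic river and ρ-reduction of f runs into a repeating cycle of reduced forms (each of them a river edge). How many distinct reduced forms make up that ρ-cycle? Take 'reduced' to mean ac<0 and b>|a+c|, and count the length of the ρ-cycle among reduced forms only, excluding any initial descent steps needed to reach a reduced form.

D = 24, ⌊√D⌋ = 4
descent: ρ → (-1,4,2)  [lands on river]
river: ρ → (2,4,-1)
ρ-cycle length = 2 (tail of 1 descent step not counted)

2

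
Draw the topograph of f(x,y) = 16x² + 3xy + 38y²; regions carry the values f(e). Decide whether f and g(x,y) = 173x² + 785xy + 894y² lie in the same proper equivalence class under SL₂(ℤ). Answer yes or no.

D₁ = -2423, D₂ = -2423
f: reduced (well bottom): (16,3,38) with a≤c, −a<b≤a
g: translate: b→93 (≡785 mod 346), so (173,785,894)→(173,93,16)
g: flip: (173,93,16)→(16,-93,173)
g: translate: b→3 (≡-93 mod 32), so (16,-93,173)→(16,3,38)
g: reduced (well bottom): (16,3,38) with a≤c, −a<b≤a
reduced forms (16, 3, 38) vs (16, 3, 38) ⇒ equivalent

yes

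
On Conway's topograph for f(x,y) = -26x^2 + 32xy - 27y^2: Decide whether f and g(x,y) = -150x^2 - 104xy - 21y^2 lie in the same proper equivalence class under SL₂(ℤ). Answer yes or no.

D₁ = -1784, D₂ = -1784
f is negative-definite; reduce −f:
−f: translate: b→20 (≡-32 mod 52), so (26,-32,27)→(26,20,21)
−f: flip: (26,20,21)→(21,-20,26)
−f: reduced (well bottom): (21,-20,26) with a≤c, −a<b≤a
flip sign back: reduced form of f is (-21,20,-26)
g is negative-definite; reduce −g:
−g: flip: (150,104,21)→(21,-104,150)
−g: translate: b→-20 (≡-104 mod 42), so (21,-104,150)→(21,-20,26)
−g: reduced (well bottom): (21,-20,26) with a≤c, −a<b≤a
flip sign back: reduced form of g is (-21,20,-26)
reduced forms (-21, 20, -26) vs (-21, 20, -26) ⇒ equivalent

yes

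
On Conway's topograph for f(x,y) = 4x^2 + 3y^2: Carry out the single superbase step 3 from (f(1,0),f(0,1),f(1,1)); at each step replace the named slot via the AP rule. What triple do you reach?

start (4,3,7) = (f(1,0),f(0,1),f(1,1))
replace slot 3: 2·(4+3) − 7 = 7 → (4,3,7)

4,3,7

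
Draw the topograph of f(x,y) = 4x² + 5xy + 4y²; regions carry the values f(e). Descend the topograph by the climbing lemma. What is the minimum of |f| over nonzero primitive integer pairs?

translate: b→-3 (≡5 mod 8), so (4,5,4)→(4,-3,3)
flip: (4,-3,3)→(3,3,4)
reduced (well bottom): (3,3,4) with a≤c, −a<b≤a
well minimum = a = 3

3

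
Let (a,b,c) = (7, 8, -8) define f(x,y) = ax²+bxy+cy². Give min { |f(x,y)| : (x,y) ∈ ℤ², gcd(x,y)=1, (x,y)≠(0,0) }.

river: ρ → (-8,8,7)
river: ρ → (7,6,-9)
river: ρ → (-9,12,4)
river: ρ → (4,12,-9)
river: ρ → (-9,6,7)
river: ρ → (7,8,-8)
closes: descent 0, river 6
min |a| on river = 4

4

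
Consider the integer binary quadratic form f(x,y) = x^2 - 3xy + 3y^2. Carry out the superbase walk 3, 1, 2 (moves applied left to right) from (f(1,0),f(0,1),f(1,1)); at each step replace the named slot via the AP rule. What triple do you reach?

start (1,3,1) = (f(1,0),f(0,1),f(1,1))
replace slot 3: 2·(1+3) − 1 = 7 → (1,3,7)
replace slot 1: 2·(3+7) − 1 = 19 → (19,3,7)
replace slot 2: 2·(19+7) − 3 = 49 → (19,49,7)

19,49,7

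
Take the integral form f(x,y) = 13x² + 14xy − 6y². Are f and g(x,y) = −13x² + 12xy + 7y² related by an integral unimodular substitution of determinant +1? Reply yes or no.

D₁ = 508, D₂ = 508
river cycle of f (length 12): (-6, 22, 1), (1, 22, -6), (-6, 14, 13), (13, 12, -7), (-7, 16, 9), (9, 20, -3), (-3, 22, 2), (2, 22, -3), (-3, 20, 9), (9, 16, -7), … (2 more)
river cycle of g (length 12): (7, 16, -9), (-9, 20, 3), (3, 22, -2), (-2, 22, 3), (3, 20, -9), (-9, 16, 7), (7, 12, -13), (-13, 14, 6), (6, 22, -1), (-1, 22, 6), … (2 more)
cycles differ ⇒ inequivalent

no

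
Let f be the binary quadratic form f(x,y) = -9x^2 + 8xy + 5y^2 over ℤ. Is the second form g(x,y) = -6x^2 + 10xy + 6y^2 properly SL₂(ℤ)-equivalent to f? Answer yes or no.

D₁ = 244, D₂ = 244
river cycle of f (length 22): (5, 12, -5), (-5, 8, 9), (9, 10, -4), (-4, 14, 3), (3, 10, -12), (-12, 14, 1), (1, 14, -12), (-12, 10, 3), (3, 14, -4), (-4, 10, 9), … (12 more)
river cycle of g (length 6): (6, 14, -2), (-2, 14, 6), (6, 10, -6), (-6, 14, 2), (2, 14, -6), (-6, 10, 6)
cycles differ ⇒ inequivalent

no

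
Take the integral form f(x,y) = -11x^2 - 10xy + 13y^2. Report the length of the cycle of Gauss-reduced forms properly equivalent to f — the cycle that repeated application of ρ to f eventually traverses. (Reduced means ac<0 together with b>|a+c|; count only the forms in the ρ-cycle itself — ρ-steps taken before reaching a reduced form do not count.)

D = 672, ⌊√D⌋ = 25
descent: ρ → (13,10,-11)  [lands on river]
river: ρ → (-11,12,12)
river: ρ → (12,12,-11)
river: ρ → (-11,10,13)
river: ρ → (13,16,-8)
river: ρ → (-8,16,13)
ρ-cycle length = 6 (tail of 1 descent step not counted)

6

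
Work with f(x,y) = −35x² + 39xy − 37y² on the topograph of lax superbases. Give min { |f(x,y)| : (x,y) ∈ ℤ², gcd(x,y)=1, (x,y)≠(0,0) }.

translate: b→31 (≡-39 mod 70), so (35,-39,37)→(35,31,33)
flip: (35,31,33)→(33,-31,35)
reduced (well bottom): (33,-31,35) with a≤c, −a<b≤a
well minimum |f| = |-33| = 33 (negative-definite)

33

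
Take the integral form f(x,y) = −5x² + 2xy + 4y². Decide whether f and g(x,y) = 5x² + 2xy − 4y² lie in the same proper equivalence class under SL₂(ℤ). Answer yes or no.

D₁ = 84, D₂ = 84
river cycle of f (length 6): (4, 6, -3), (-3, 6, 4), (4, 2, -5), (-5, 8, 1), (1, 8, -5), (-5, 2, 4)
river cycle of g (length 6): (-4, 6, 3), (3, 6, -4), (-4, 2, 5), (5, 8, -1), (-1, 8, 5), (5, 2, -4)
cycles differ ⇒ inequivalent

no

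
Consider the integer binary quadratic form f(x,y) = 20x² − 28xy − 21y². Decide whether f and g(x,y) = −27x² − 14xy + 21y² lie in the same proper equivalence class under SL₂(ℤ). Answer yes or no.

D₁ = 2464, D₂ = 2464
river cycle of f (length 12): (-21, 28, 20), (20, 12, -29), (-29, 46, 3), (3, 44, -44), (-44, 44, 3), (3, 46, -29), (-29, 12, 20), (20, 28, -21), (-21, 14, 27), (27, 40, -8), … (2 more)
river cycle of g (length 12): (21, 14, -27), (-27, 40, 8), (8, 40, -27), (-27, 14, 21), (21, 28, -20), (-20, 12, 29), (29, 46, -3), (-3, 44, 44), (44, 44, -3), (-3, 46, 29), … (2 more)
cycles differ ⇒ inequivalent

no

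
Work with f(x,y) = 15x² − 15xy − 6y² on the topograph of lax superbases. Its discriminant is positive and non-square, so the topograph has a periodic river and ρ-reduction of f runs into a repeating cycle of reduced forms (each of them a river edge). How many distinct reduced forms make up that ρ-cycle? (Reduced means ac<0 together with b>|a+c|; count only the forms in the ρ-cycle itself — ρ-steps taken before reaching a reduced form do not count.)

D = 585, ⌊√D⌋ = 24
descent: ρ → (-6,15,15)  [lands on river]
river: ρ → (15,15,-6)
river: ρ → (-6,21,6)
river: ρ → (6,15,-15)
river: ρ → (-15,15,6)
river: ρ → (6,21,-6)
ρ-cycle length = 6 (tail of 1 descent step not counted)

6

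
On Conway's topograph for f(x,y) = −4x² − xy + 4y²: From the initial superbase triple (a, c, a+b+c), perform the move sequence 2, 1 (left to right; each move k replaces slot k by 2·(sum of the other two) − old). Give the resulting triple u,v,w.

start (-4,4,-1) = (f(1,0),f(0,1),f(1,1))
replace slot 2: 2·((-4)+(-1)) − 4 = -14 → (-4,-14,-1)
replace slot 1: 2·((-14)+(-1)) − (-4) = -26 → (-26,-14,-1)

-26,-14,-1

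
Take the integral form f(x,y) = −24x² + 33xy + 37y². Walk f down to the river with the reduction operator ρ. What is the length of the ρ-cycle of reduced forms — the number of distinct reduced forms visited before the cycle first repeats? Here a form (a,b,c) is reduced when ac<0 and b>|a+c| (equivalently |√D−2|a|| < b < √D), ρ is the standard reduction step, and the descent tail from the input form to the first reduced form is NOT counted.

D = 4641, ⌊√D⌋ = 68
river: ρ → (37,41,-20)
river: ρ → (-20,39,39)
river: ρ → (39,39,-20)
river: ρ → (-20,41,37)
river: ρ → (37,33,-24)
river: ρ → (-24,63,7)
river: ρ → (7,63,-24)
river: ρ → (-24,33,37)
ρ-cycle length = 8 (tail of 0 descent steps not counted)

8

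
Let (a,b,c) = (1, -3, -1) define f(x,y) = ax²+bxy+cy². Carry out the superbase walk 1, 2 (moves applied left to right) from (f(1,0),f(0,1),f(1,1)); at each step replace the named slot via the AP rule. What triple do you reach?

start (1,-1,-3) = (f(1,0),f(0,1),f(1,1))
replace slot 1: 2·((-1)+(-3)) − 1 = -9 → (-9,-1,-3)
replace slot 2: 2·((-9)+(-3)) − (-1) = -23 → (-9,-23,-3)

-9,-23,-3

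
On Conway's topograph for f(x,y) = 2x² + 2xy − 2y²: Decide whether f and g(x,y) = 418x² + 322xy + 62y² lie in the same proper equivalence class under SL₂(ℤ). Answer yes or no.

D₁ = 20, D₂ = 20
river cycle of f (length 2): (-2, 2, 2), (2, 2, -2)
river cycle of g (length 2): (2, 2, -2), (-2, 2, 2)
cycles coincide ⇒ equivalent

yes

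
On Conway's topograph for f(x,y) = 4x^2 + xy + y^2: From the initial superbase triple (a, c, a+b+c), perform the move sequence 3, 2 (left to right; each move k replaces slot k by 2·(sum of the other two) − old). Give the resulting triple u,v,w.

start (4,1,6) = (f(1,0),f(0,1),f(1,1))
replace slot 3: 2·(4+1) − 6 = 4 → (4,1,4)
replace slot 2: 2·(4+4) − 1 = 15 → (4,15,4)

4,15,4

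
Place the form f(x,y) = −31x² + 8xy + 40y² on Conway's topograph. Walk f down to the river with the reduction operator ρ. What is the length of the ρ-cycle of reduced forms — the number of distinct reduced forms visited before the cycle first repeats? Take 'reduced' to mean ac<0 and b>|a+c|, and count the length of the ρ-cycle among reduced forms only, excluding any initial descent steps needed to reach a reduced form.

D = 5024, ⌊√D⌋ = 70
descent: ρ → (40,-8,-31)
descent: ρ → (-31,70,1)  [lands on river]
river: ρ → (1,70,-31)
river: ρ → (-31,54,17)
river: ρ → (17,48,-40)
river: ρ → (-40,32,25)
river: ρ → (25,68,-4)
river: ρ → (-4,68,25)
river: ρ → (25,32,-40)
river: ρ → (-40,48,17)
river: ρ → (17,54,-31)
ρ-cycle length = 10 (tail of 2 descent steps not counted)

10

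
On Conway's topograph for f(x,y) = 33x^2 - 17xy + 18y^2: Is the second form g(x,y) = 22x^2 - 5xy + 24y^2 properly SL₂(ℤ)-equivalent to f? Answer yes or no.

D₁ = -2087, D₂ = -2087
f: flip: (33,-17,18)→(18,17,33)
f: reduced (well bottom): (18,17,33) with a≤c, −a<b≤a
g: reduced (well bottom): (22,-5,24) with a≤c, −a<b≤a
reduced forms (18, 17, 33) vs (22, -5, 24) ⇒ inequivalent

no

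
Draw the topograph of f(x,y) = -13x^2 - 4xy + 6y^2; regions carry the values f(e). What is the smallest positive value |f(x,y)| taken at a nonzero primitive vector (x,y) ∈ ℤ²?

descent: ρ → (6,16,-3)  [lands on river]
river: ρ → (-3,14,11)
river: ρ → (11,8,-6)
river: ρ → (-6,16,3)
river: ρ → (3,14,-11)
river: ρ → (-11,8,6)
closes: descent 1, river 6
min |a| on river = 3

3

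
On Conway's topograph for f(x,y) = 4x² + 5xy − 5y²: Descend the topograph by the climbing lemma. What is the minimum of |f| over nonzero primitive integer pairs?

river: ρ → (-5,5,4)
river: ρ → (4,3,-6)
river: ρ → (-6,9,1)
river: ρ → (1,9,-6)
river: ρ → (-6,3,4)
river: ρ → (4,5,-5)
closes: descent 0, river 6
min |a| on river = 1

1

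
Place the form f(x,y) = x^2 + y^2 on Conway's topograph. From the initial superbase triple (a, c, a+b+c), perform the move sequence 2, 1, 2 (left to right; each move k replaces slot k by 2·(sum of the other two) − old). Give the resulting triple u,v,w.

start (1,1,2) = (f(1,0),f(0,1),f(1,1))
replace slot 2: 2·(1+2) − 1 = 5 → (1,5,2)
replace slot 1: 2·(5+2) − 1 = 13 → (13,5,2)
replace slot 2: 2·(13+2) − 5 = 25 → (13,25,2)

13,25,2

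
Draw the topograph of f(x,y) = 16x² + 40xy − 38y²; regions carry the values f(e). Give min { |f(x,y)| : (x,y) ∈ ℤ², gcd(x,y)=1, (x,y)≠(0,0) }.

river: ρ → (-38,36,18)
river: ρ → (18,36,-38)
river: ρ → (-38,40,16)
river: ρ → (16,56,-14)
river: ρ → (-14,56,16)
river: ρ → (16,40,-38)
closes: descent 0, river 6
min |a| on river = 14

14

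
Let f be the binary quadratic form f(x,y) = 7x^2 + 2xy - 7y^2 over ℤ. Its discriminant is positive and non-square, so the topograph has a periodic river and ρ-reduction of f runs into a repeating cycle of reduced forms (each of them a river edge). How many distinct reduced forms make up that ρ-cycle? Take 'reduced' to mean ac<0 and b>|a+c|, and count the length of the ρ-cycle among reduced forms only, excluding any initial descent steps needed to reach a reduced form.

D = 200, ⌊√D⌋ = 14
river: ρ → (-7,12,2)
river: ρ → (2,12,-7)
river: ρ → (-7,2,7)
river: ρ → (7,12,-2)
river: ρ → (-2,12,7)
river: ρ → (7,2,-7)
ρ-cycle length = 6 (tail of 0 descent steps not counted)

6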